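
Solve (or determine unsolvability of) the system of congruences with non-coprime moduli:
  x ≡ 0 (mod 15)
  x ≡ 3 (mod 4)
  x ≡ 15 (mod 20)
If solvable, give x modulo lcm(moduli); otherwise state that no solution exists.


Moduli 15, 4, 20 are not pairwise coprime, so CRT works modulo lcm(m_i) when all pairwise compatibility conditions hold.
Pairwise compatibility: gcd(m_i, m_j) must divide a_i - a_j for every pair.
Merge one congruence at a time:
  Start: x ≡ 0 (mod 15).
  Combine with x ≡ 3 (mod 4): gcd(15, 4) = 1; 3 - 0 = 3, which IS divisible by 1, so compatible.
    Write x = 0 + 15·t and substitute into x ≡ 3 (mod 4): 15·t ≡ 3 − 0 = 3 (mod 4).
    Reduce coefficients mod 4: 3·t ≡ 3 (mod 4).
    The inverse of 3 mod 4 is 3 (since 3·3 = 9 = 2·4 + 1), so t ≡ 3·3 = 9 ≡ 1 (mod 4).
    Then x = 0 + 15·1 = 15, valid modulo lcm(15, 4) = 60: x ≡ 15 (mod 60).
  Combine with x ≡ 15 (mod 20): gcd(60, 20) = 20; 15 - 15 = 0, which IS divisible by 20, so compatible.
    Write x = 15 + 60·t and substitute into x ≡ 15 (mod 20): 60·t ≡ 15 − 15 = 0 (mod 20).
    Divide the congruence (and modulus) by g = 20: 3·t ≡ 0 (mod 1).
    Modulo 1 every t works; take t = 0.
    Then x = 15 + 60·0 = 15, valid modulo lcm(60, 20) = 60: x ≡ 15 (mod 60).
Verify: 15 mod 15 = 0, 15 mod 4 = 3, 15 mod 20 = 15.

x ≡ 15 (mod 60).


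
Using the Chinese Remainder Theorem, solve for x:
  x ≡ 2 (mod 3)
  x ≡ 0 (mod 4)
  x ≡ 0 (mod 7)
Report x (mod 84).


Moduli 3, 4, 7 are pairwise coprime; by CRT there is a unique solution modulo M = 3 · 4 · 7 = 84.
Solve pairwise, accumulating the modulus:
  Start with x ≡ 2 (mod 3).
  Combine with x ≡ 0 (mod 4): since gcd(3, 4) = 1, we get a unique residue mod 12.
    Write x = 2 + 3·t and substitute into x ≡ 0 (mod 4): 3·t ≡ 0 − 2 = -2 (mod 4).
    Reduce coefficients mod 4: 3·t ≡ 2 (mod 4).
    The inverse of 3 mod 4 is 3 (since 3·3 = 9 = 2·4 + 1), so t ≡ 3·2 = 6 ≡ 2 (mod 4).
    Then x = 2 + 3·2 = 8, valid modulo lcm(3, 4) = 12: x ≡ 8 (mod 12).
  Combine with x ≡ 0 (mod 7): since gcd(12, 7) = 1, we get a unique residue mod 84.
    Write x = 8 + 12·t and substitute into x ≡ 0 (mod 7): 12·t ≡ 0 − 8 = -8 (mod 7).
    Reduce coefficients mod 7: 5·t ≡ 6 (mod 7).
    The inverse of 5 mod 7 is 3 (since 5·3 = 15 = 2·7 + 1), so t ≡ 3·6 = 18 ≡ 4 (mod 7).
    Then x = 8 + 12·4 = 56, valid modulo lcm(12, 7) = 84: x ≡ 56 (mod 84).
Verify: 56 mod 3 = 2 ✓, 56 mod 4 = 0 ✓, 56 mod 7 = 0 ✓.

x ≡ 56 (mod 84).


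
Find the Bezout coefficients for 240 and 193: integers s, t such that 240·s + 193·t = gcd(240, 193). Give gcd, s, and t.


Euclidean algorithm on (240, 193) — divide until remainder is 0:
  240 = 1 · 193 + 47
  193 = 4 · 47 + 5
  47 = 9 · 5 + 2
  5 = 2 · 2 + 1
  2 = 2 · 1 + 0
gcd(240, 193) = 1.
Track Bezout coefficients alongside the remainders: start with r₀ = 240 = a·1 + b·0 (s = 1, t = 0) and r₁ = 193 = a·0 + b·1 (s = 0, t = 1); each new remainder r_{k+1} = r_{k-1} − q_k·r_k inherits s_{k+1} = s_{k-1} − q_k·s_k, t_{k+1} = t_{k-1} − q_k·t_k, so r_k = a·s_k + b·t_k at every step:
  q = 1: r = 47, s = 1 − 1·0 = 1, t = 0 − 1·1 = -1  (check: 240·1 + 193·(-1) = 47)
  q = 4: r = 5, s = 0 − 4·1 = -4, t = 1 − 4·(-1) = 5  (check: 240·(-4) + 193·5 = 5)
  q = 9: r = 2, s = 1 − 9·(-4) = 37, t = -1 − 9·5 = -46  (check: 240·37 + 193·(-46) = 2)
  q = 2: r = 1, s = -4 − 2·37 = -78, t = 5 − 2·(-46) = 97  (check: 240·(-78) + 193·97 = 1)
The row with r = 1 (the gcd) gives the Bezout coefficients s = -78, t = 97.
Result: 240 · (-78) + 193 · (97) = 1.

gcd(240, 193) = 1; s = -78, t = 97 (check: 240·(-78) + 193·97 = 1).


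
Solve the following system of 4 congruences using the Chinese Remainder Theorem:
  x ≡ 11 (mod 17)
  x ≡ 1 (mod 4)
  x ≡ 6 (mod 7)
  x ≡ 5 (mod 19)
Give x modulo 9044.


Product of moduli M = 17 · 4 · 7 · 19 = 9044.
Merge one congruence at a time:
  Start: x ≡ 11 (mod 17).
  Combine with x ≡ 1 (mod 4); new modulus lcm = 68.
    Write x = 11 + 17·t and substitute into x ≡ 1 (mod 4): 17·t ≡ 1 − 11 = -10 (mod 4).
    Reduce coefficients mod 4: 1·t ≡ 2 (mod 4).
    So t ≡ 2 (mod 4).
    Then x = 11 + 17·2 = 45, valid modulo lcm(17, 4) = 68: x ≡ 45 (mod 68).
  Combine with x ≡ 6 (mod 7); new modulus lcm = 476.
    Write x = 45 + 68·t and substitute into x ≡ 6 (mod 7): 68·t ≡ 6 − 45 = -39 (mod 7).
    Reduce coefficients mod 7: 5·t ≡ 3 (mod 7).
    The inverse of 5 mod 7 is 3 (since 5·3 = 15 = 2·7 + 1), so t ≡ 3·3 = 9 ≡ 2 (mod 7).
    Then x = 45 + 68·2 = 181, valid modulo lcm(68, 7) = 476: x ≡ 181 (mod 476).
  Combine with x ≡ 5 (mod 19); new modulus lcm = 9044.
    Write x = 181 + 476·t and substitute into x ≡ 5 (mod 19): 476·t ≡ 5 − 181 = -176 (mod 19).
    Reduce coefficients mod 19: 1·t ≡ 14 (mod 19).
    So t ≡ 14 (mod 19).
    Then x = 181 + 476·14 = 6845, valid modulo lcm(476, 19) = 9044: x ≡ 6845 (mod 9044).
Verify against each original: 6845 mod 17 = 11, 6845 mod 4 = 1, 6845 mod 7 = 6, 6845 mod 19 = 5.

x ≡ 6845 (mod 9044).


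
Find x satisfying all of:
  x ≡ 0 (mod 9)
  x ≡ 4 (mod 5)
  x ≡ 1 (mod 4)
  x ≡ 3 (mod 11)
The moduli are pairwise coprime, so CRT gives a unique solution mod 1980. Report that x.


Product of moduli M = 9 · 5 · 4 · 11 = 1980.
Merge one congruence at a time:
  Start: x ≡ 0 (mod 9).
  Combine with x ≡ 4 (mod 5); new modulus lcm = 45.
    Write x = 0 + 9·t and substitute into x ≡ 4 (mod 5): 9·t ≡ 4 − 0 = 4 (mod 5).
    Reduce coefficients mod 5: 4·t ≡ 4 (mod 5).
    The inverse of 4 mod 5 is 4 (since 4·4 = 16 = 3·5 + 1), so t ≡ 4·4 = 16 ≡ 1 (mod 5).
    Then x = 0 + 9·1 = 9, valid modulo lcm(9, 5) = 45: x ≡ 9 (mod 45).
  Combine with x ≡ 1 (mod 4); new modulus lcm = 180.
    Write x = 9 + 45·t and substitute into x ≡ 1 (mod 4): 45·t ≡ 1 − 9 = -8 (mod 4).
    Reduce coefficients mod 4: 1·t ≡ 0 (mod 4).
    So t ≡ 0 (mod 4).
    Then x = 9 + 45·0 = 9, valid modulo lcm(45, 4) = 180: x ≡ 9 (mod 180).
  Combine with x ≡ 3 (mod 11); new modulus lcm = 1980.
    Write x = 9 + 180·t and substitute into x ≡ 3 (mod 11): 180·t ≡ 3 − 9 = -6 (mod 11).
    Reduce coefficients mod 11: 4·t ≡ 5 (mod 11).
    The inverse of 4 mod 11 is 3 (since 4·3 = 12 = 1·11 + 1), so t ≡ 3·5 = 15 ≡ 4 (mod 11).
    Then x = 9 + 180·4 = 729, valid modulo lcm(180, 11) = 1980: x ≡ 729 (mod 1980).
Verify against each original: 729 mod 9 = 0, 729 mod 5 = 4, 729 mod 4 = 1, 729 mod 11 = 3.

x ≡ 729 (mod 1980).


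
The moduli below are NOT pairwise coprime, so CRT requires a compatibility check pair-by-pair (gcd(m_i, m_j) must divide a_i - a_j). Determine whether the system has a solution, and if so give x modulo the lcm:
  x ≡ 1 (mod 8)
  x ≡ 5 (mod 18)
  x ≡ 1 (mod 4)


Moduli 8, 18, 4 are not pairwise coprime, so CRT works modulo lcm(m_i) when all pairwise compatibility conditions hold.
Pairwise compatibility: gcd(m_i, m_j) must divide a_i - a_j for every pair.
Merge one congruence at a time:
  Start: x ≡ 1 (mod 8).
  Combine with x ≡ 5 (mod 18): gcd(8, 18) = 2; 5 - 1 = 4, which IS divisible by 2, so compatible.
    Write x = 1 + 8·t and substitute into x ≡ 5 (mod 18): 8·t ≡ 5 − 1 = 4 (mod 18).
    Divide the congruence (and modulus) by g = 2: 4·t ≡ 2 (mod 9).
    The inverse of 4 mod 9 is 7 (since 4·7 = 28 = 3·9 + 1), so t ≡ 7·2 = 14 ≡ 5 (mod 9).
    Then x = 1 + 8·5 = 41, valid modulo lcm(8, 18) = 72: x ≡ 41 (mod 72).
  Combine with x ≡ 1 (mod 4): gcd(72, 4) = 4; 1 - 41 = -40, which IS divisible by 4, so compatible.
    Write x = 41 + 72·t and substitute into x ≡ 1 (mod 4): 72·t ≡ 1 − 41 = -40 (mod 4).
    Divide the congruence (and modulus) by g = 4: 18·t ≡ -10 (mod 1).
    Modulo 1 every t works; take t = 0.
    Then x = 41 + 72·0 = 41, valid modulo lcm(72, 4) = 72: x ≡ 41 (mod 72).
Verify: 41 mod 8 = 1, 41 mod 18 = 5, 41 mod 4 = 1.

x ≡ 41 (mod 72).


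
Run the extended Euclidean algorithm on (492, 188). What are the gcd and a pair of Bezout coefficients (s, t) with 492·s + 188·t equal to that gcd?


Euclidean algorithm on (492, 188) — divide until remainder is 0:
  492 = 2 · 188 + 116
  188 = 1 · 116 + 72
  116 = 1 · 72 + 44
  72 = 1 · 44 + 28
  44 = 1 · 28 + 16
  28 = 1 · 16 + 12
  16 = 1 · 12 + 4
  12 = 3 · 4 + 0
gcd(492, 188) = 4.
Track Bezout coefficients alongside the remainders: start with r₀ = 492 = a·1 + b·0 (s = 1, t = 0) and r₁ = 188 = a·0 + b·1 (s = 0, t = 1); each new remainder r_{k+1} = r_{k-1} − q_k·r_k inherits s_{k+1} = s_{k-1} − q_k·s_k, t_{k+1} = t_{k-1} − q_k·t_k, so r_k = a·s_k + b·t_k at every step:
  q = 2: r = 116, s = 1 − 2·0 = 1, t = 0 − 2·1 = -2  (check: 492·1 + 188·(-2) = 116)
  q = 1: r = 72, s = 0 − 1·1 = -1, t = 1 − 1·(-2) = 3  (check: 492·(-1) + 188·3 = 72)
  q = 1: r = 44, s = 1 − 1·(-1) = 2, t = -2 − 1·3 = -5  (check: 492·2 + 188·(-5) = 44)
  q = 1: r = 28, s = -1 − 1·2 = -3, t = 3 − 1·(-5) = 8  (check: 492·(-3) + 188·8 = 28)
  q = 1: r = 16, s = 2 − 1·(-3) = 5, t = -5 − 1·8 = -13  (check: 492·5 + 188·(-13) = 16)
  q = 1: r = 12, s = -3 − 1·5 = -8, t = 8 − 1·(-13) = 21  (check: 492·(-8) + 188·21 = 12)
  q = 1: r = 4, s = 5 − 1·(-8) = 13, t = -13 − 1·21 = -34  (check: 492·13 + 188·(-34) = 4)
The row with r = 4 (the gcd) gives the Bezout coefficients s = 13, t = -34.
Result: 492 · (13) + 188 · (-34) = 4.

gcd(492, 188) = 4; s = 13, t = -34 (check: 492·13 + 188·(-34) = 4).


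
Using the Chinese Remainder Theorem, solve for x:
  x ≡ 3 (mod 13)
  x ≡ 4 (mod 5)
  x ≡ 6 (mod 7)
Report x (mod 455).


Moduli 13, 5, 7 are pairwise coprime; by CRT there is a unique solution modulo M = 13 · 5 · 7 = 455.
Solve pairwise, accumulating the modulus:
  Start with x ≡ 3 (mod 13).
  Combine with x ≡ 4 (mod 5): since gcd(13, 5) = 1, we get a unique residue mod 65.
    Write x = 3 + 13·t and substitute into x ≡ 4 (mod 5): 13·t ≡ 4 − 3 = 1 (mod 5).
    Reduce coefficients mod 5: 3·t ≡ 1 (mod 5).
    The inverse of 3 mod 5 is 2 (since 3·2 = 6 = 1·5 + 1), so t ≡ 2·1 = 2 ≡ 2 (mod 5).
    Then x = 3 + 13·2 = 29, valid modulo lcm(13, 5) = 65: x ≡ 29 (mod 65).
  Combine with x ≡ 6 (mod 7): since gcd(65, 7) = 1, we get a unique residue mod 455.
    Write x = 29 + 65·t and substitute into x ≡ 6 (mod 7): 65·t ≡ 6 − 29 = -23 (mod 7).
    Reduce coefficients mod 7: 2·t ≡ 5 (mod 7).
    The inverse of 2 mod 7 is 4 (since 2·4 = 8 = 1·7 + 1), so t ≡ 4·5 = 20 ≡ 6 (mod 7).
    Then x = 29 + 65·6 = 419, valid modulo lcm(65, 7) = 455: x ≡ 419 (mod 455).
Verify: 419 mod 13 = 3 ✓, 419 mod 5 = 4 ✓, 419 mod 7 = 6 ✓.

x ≡ 419 (mod 455).


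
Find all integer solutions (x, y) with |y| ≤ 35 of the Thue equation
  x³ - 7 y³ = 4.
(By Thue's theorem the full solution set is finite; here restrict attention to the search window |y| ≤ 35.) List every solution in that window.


The equation is x³ - 7y³ = 4. For fixed y, x³ = 7·y³ + 4, so a solution requires the RHS to be a perfect cube.
Strategy: iterate y from -35 to 35, compute RHS = 7·y³ + 4, and check whether it is a (positive or negative) perfect cube.
Check small values of y:
  y = 0: RHS = 4 is not a perfect cube.
  y = 1: RHS = 11 is not a perfect cube.
  y = -1: RHS = -3 is not a perfect cube.
  y = 2: RHS = 60 is not a perfect cube.
  y = -2: RHS = -52 is not a perfect cube.
  y = 3: RHS = 193 is not a perfect cube.
  y = -3: RHS = -185 is not a perfect cube.
Continuing the search up to |y| = 35 finds no solutions either.
No (x, y) in the scanned range satisfies the equation.

No integer solutions with |y| ≤ 35.


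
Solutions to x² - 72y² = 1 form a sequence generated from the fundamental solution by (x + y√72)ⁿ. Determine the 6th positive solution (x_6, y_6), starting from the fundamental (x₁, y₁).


Step 1: Find the fundamental solution (x₁, y₁) of x² - 72y² = 1.
  Expand √72 as a continued fraction. a₀ = ⌊√72⌋ = 8; iterate m_{k+1} = d_k·a_k − m_k, d_{k+1} = (72 − m_{k+1}²)/d_k, a_{k+1} = ⌊(a₀ + m_{k+1})/d_{k+1}⌋ (starting m₀ = 0, d₀ = 1), with convergents p_k = a_k·p_{k-1} + p_{k-2}, q_k = a_k·q_{k-1} + q_{k-2} (p₋₁ = 1, q₋₁ = 0):
  k = 0: a₀ = 8; p₀/q₀ = 8/1; p₀² − 72·q₀² = 64 − 72 = -8.
  k = 1: m = 8, d = 8, a = ⌊(8 + 8)/8⌋ = 2; p/q = (2·8 + 1)/(2·1 + 0) = 17/2; p² − 72·q² = 289 − 288 = 1.
  The first convergent with p² − 72·q² = 1 gives the fundamental solution (x₁, y₁) = (17, 2).
Step 2: Apply the recurrence (x_{n+1}, y_{n+1}) = (x₁x_n + 72y₁y_n, x₁y_n + y₁x_n) repeatedly.
  From (x_1, y_1) = (17, 2): x_2 = 17·17 + 72·2·2 = 577; y_2 = 17·2 + 2·17 = 68.
  From (x_2, y_2) = (577, 68): x_3 = 17·577 + 72·2·68 = 19601; y_3 = 17·68 + 2·577 = 2310.
  From (x_3, y_3) = (19601, 2310): x_4 = 17·19601 + 72·2·2310 = 665857; y_4 = 17·2310 + 2·19601 = 78472.
  From (x_4, y_4) = (665857, 78472): x_5 = 17·665857 + 72·2·78472 = 22619537; y_5 = 17·78472 + 2·665857 = 2665738.
  From (x_5, y_5) = (22619537, 2665738): x_6 = 17·22619537 + 72·2·2665738 = 768398401; y_6 = 17·2665738 + 2·22619537 = 90556620.
Step 3: Verify x_6² - 72·y_6² = 590436102659356801 - 590436102659356800 = 1 (should be 1). ✓

(x_1, y_1) = (17, 2); (x_6, y_6) = (768398401, 90556620).


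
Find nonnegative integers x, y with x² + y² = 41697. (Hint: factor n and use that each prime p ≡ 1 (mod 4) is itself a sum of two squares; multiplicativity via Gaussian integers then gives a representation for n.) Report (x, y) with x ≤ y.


Step 1: Factor n = 41697 = 3^2 · 41 · 113.
Step 2: Check the mod-4 condition on each prime factor: 3 ≡ 3 (mod 4), exponent 2 (must be even); 41 ≡ 1 (mod 4), exponent 1; 113 ≡ 1 (mod 4), exponent 1.
All primes ≡ 3 (mod 4) appear to even exponent (or don't appear), so by the two-squares theorem n IS expressible as a sum of two squares.
Step 3: Build a representation. Group n = k² · m with k = 3 and m = 41 · 113 = 4633 (a product of primes ≡ 1 (mod 4)); a representation of m scales to one of n via (k·x)² + (k·y)² = k²(x² + y²). Each prime p ≡ 1 (mod 4) is itself a sum of two squares; find a² by testing p − a² for a perfect square:
  41: 41 − 1² = 40, 41 − 2² = 37, 41 − 3² = 32, 41 − 4² = 25 = 5² ⇒ 41 = 4² + 5².
  113: 113 − 1² = 112, 113 − 2² = 109, 113 − 3² = 104, 113 − 4² = 97, 113 − 5² = 88, 113 − 6² = 77, 113 − 7² = 64 = 8² ⇒ 113 = 7² + 8².
  Combine using the Brahmagupta–Fibonacci identity (a² + b²)(c² + d²) = (ac − bd)² + (ad + bc)² = (ac + bd)² + (ad − bc)²:
  41 · 113 = 4633: from (4² + 5²)(7² + 8²), take (4·7 − 5·8, 4·8 + 5·7) = (28 − 40, 32 + 35) = (-12, 67); dropping signs (only squares matter) gives (12, 67); check 12² + 67² = 144 + 4489 = 4633 ✓.
  Scale by k = 3: (3·12, 3·67) = (36, 201).
Step 4: Order so x ≤ y and verify: 36² + 201² = 1296 + 40401 = 41697 = n. ✓

n = 41697 = 36² + 201² (one valid representation with x ≤ y).


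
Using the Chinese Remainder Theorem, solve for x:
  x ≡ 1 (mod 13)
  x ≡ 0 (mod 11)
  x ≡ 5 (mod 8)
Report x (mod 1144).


Moduli 13, 11, 8 are pairwise coprime; by CRT there is a unique solution modulo M = 13 · 11 · 8 = 1144.
Solve pairwise, accumulating the modulus:
  Start with x ≡ 1 (mod 13).
  Combine with x ≡ 0 (mod 11): since gcd(13, 11) = 1, we get a unique residue mod 143.
    Write x = 1 + 13·t and substitute into x ≡ 0 (mod 11): 13·t ≡ 0 − 1 = -1 (mod 11).
    Reduce coefficients mod 11: 2·t ≡ 10 (mod 11).
    The inverse of 2 mod 11 is 6 (since 2·6 = 12 = 1·11 + 1), so t ≡ 6·10 = 60 ≡ 5 (mod 11).
    Then x = 1 + 13·5 = 66, valid modulo lcm(13, 11) = 143: x ≡ 66 (mod 143).
  Combine with x ≡ 5 (mod 8): since gcd(143, 8) = 1, we get a unique residue mod 1144.
    Write x = 66 + 143·t and substitute into x ≡ 5 (mod 8): 143·t ≡ 5 − 66 = -61 (mod 8).
    Reduce coefficients mod 8: 7·t ≡ 3 (mod 8).
    The inverse of 7 mod 8 is 7 (since 7·7 = 49 = 6·8 + 1), so t ≡ 7·3 = 21 ≡ 5 (mod 8).
    Then x = 66 + 143·5 = 781, valid modulo lcm(143, 8) = 1144: x ≡ 781 (mod 1144).
Verify: 781 mod 13 = 1 ✓, 781 mod 11 = 0 ✓, 781 mod 8 = 5 ✓.

x ≡ 781 (mod 1144).


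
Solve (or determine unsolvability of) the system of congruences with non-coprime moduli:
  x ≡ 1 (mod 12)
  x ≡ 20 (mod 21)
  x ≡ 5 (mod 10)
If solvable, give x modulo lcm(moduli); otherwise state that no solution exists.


Moduli 12, 21, 10 are not pairwise coprime, so CRT works modulo lcm(m_i) when all pairwise compatibility conditions hold.
Pairwise compatibility: gcd(m_i, m_j) must divide a_i - a_j for every pair.
Merge one congruence at a time:
  Start: x ≡ 1 (mod 12).
  Combine with x ≡ 20 (mod 21): gcd(12, 21) = 3, and 20 - 1 = 19 is NOT divisible by 3.
    ⇒ system is inconsistent (no integer solution).

No solution (the system is inconsistent).


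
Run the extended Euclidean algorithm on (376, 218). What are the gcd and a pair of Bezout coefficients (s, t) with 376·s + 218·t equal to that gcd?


Euclidean algorithm on (376, 218) — divide until remainder is 0:
  376 = 1 · 218 + 158
  218 = 1 · 158 + 60
  158 = 2 · 60 + 38
  60 = 1 · 38 + 22
  38 = 1 · 22 + 16
  22 = 1 · 16 + 6
  16 = 2 · 6 + 4
  6 = 1 · 4 + 2
  4 = 2 · 2 + 0
gcd(376, 218) = 2.
Track Bezout coefficients alongside the remainders: start with r₀ = 376 = a·1 + b·0 (s = 1, t = 0) and r₁ = 218 = a·0 + b·1 (s = 0, t = 1); each new remainder r_{k+1} = r_{k-1} − q_k·r_k inherits s_{k+1} = s_{k-1} − q_k·s_k, t_{k+1} = t_{k-1} − q_k·t_k, so r_k = a·s_k + b·t_k at every step:
  q = 1: r = 158, s = 1 − 1·0 = 1, t = 0 − 1·1 = -1  (check: 376·1 + 218·(-1) = 158)
  q = 1: r = 60, s = 0 − 1·1 = -1, t = 1 − 1·(-1) = 2  (check: 376·(-1) + 218·2 = 60)
  q = 2: r = 38, s = 1 − 2·(-1) = 3, t = -1 − 2·2 = -5  (check: 376·3 + 218·(-5) = 38)
  q = 1: r = 22, s = -1 − 1·3 = -4, t = 2 − 1·(-5) = 7  (check: 376·(-4) + 218·7 = 22)
  q = 1: r = 16, s = 3 − 1·(-4) = 7, t = -5 − 1·7 = -12  (check: 376·7 + 218·(-12) = 16)
  q = 1: r = 6, s = -4 − 1·7 = -11, t = 7 − 1·(-12) = 19  (check: 376·(-11) + 218·19 = 6)
  q = 2: r = 4, s = 7 − 2·(-11) = 29, t = -12 − 2·19 = -50  (check: 376·29 + 218·(-50) = 4)
  q = 1: r = 2, s = -11 − 1·29 = -40, t = 19 − 1·(-50) = 69  (check: 376·(-40) + 218·69 = 2)
The row with r = 2 (the gcd) gives the Bezout coefficients s = -40, t = 69.
Result: 376 · (-40) + 218 · (69) = 2.

gcd(376, 218) = 2; s = -40, t = 69 (check: 376·(-40) + 218·69 = 2).


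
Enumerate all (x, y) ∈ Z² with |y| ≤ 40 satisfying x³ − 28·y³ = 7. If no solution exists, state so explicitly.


The equation is x³ - 28y³ = 7. For fixed y, x³ = 28·y³ + 7, so a solution requires the RHS to be a perfect cube.
Strategy: iterate y from -40 to 40, compute RHS = 28·y³ + 7, and check whether it is a (positive or negative) perfect cube.
Check small values of y:
  y = 0: RHS = 7 is not a perfect cube.
  y = 1: RHS = 35 is not a perfect cube.
  y = -1: RHS = -21 is not a perfect cube.
  y = 2: RHS = 231 is not a perfect cube.
  y = -2: RHS = -217 is not a perfect cube.
  y = 3: RHS = 763 is not a perfect cube.
  y = -3: RHS = -749 is not a perfect cube.
Continuing the search up to |y| = 40 finds no solutions either.
No (x, y) in the scanned range satisfies the equation.

No integer solutions with |y| ≤ 40.


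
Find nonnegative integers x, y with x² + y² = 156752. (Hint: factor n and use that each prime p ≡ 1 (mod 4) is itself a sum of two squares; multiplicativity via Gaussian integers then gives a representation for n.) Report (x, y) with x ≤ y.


Step 1: Factor n = 156752 = 2^4 · 97 · 101.
Step 2: Check the mod-4 condition on each prime factor: 2 = 2 (special); 97 ≡ 1 (mod 4), exponent 1; 101 ≡ 1 (mod 4), exponent 1.
All primes ≡ 3 (mod 4) appear to even exponent (or don't appear), so by the two-squares theorem n IS expressible as a sum of two squares.
Step 3: Build a representation. Group n = k² · m with k = 4 and m = 97 · 101 = 9797 (a product of primes ≡ 1 (mod 4)); a representation of m scales to one of n via (k·x)² + (k·y)² = k²(x² + y²). Each prime p ≡ 1 (mod 4) is itself a sum of two squares; find a² by testing p − a² for a perfect square:
  97: 97 − 1² = 96, 97 − 2² = 93, 97 − 3² = 88, 97 − 4² = 81 = 9² ⇒ 97 = 4² + 9².
  101: 101 − 1² = 100 = 10² ⇒ 101 = 1² + 10².
  Combine using the Brahmagupta–Fibonacci identity (a² + b²)(c² + d²) = (ac − bd)² + (ad + bc)² = (ac + bd)² + (ad − bc)²:
  97 · 101 = 9797: from (4² + 9²)(1² + 10²), take (4·1 − 9·10, 4·10 + 9·1) = (4 − 90, 40 + 9) = (-86, 49); dropping signs (only squares matter) gives (86, 49); check 86² + 49² = 7396 + 2401 = 9797 ✓.
  Scale by k = 4: (4·86, 4·49) = (344, 196).
Step 4: Order so x ≤ y and verify: 196² + 344² = 38416 + 118336 = 156752 = n. ✓

n = 156752 = 196² + 344² (one valid representation with x ≤ y).


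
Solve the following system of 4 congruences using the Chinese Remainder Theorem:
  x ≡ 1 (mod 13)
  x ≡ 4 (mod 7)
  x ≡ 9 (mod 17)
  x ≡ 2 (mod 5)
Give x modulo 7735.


Product of moduli M = 13 · 7 · 17 · 5 = 7735.
Merge one congruence at a time:
  Start: x ≡ 1 (mod 13).
  Combine with x ≡ 4 (mod 7); new modulus lcm = 91.
    Write x = 1 + 13·t and substitute into x ≡ 4 (mod 7): 13·t ≡ 4 − 1 = 3 (mod 7).
    Reduce coefficients mod 7: 6·t ≡ 3 (mod 7).
    The inverse of 6 mod 7 is 6 (since 6·6 = 36 = 5·7 + 1), so t ≡ 6·3 = 18 ≡ 4 (mod 7).
    Then x = 1 + 13·4 = 53, valid modulo lcm(13, 7) = 91: x ≡ 53 (mod 91).
  Combine with x ≡ 9 (mod 17); new modulus lcm = 1547.
    Write x = 53 + 91·t and substitute into x ≡ 9 (mod 17): 91·t ≡ 9 − 53 = -44 (mod 17).
    Reduce coefficients mod 17: 6·t ≡ 7 (mod 17).
    The inverse of 6 mod 17 is 3 (since 6·3 = 18 = 1·17 + 1), so t ≡ 3·7 = 21 ≡ 4 (mod 17).
    Then x = 53 + 91·4 = 417, valid modulo lcm(91, 17) = 1547: x ≡ 417 (mod 1547).
  Combine with x ≡ 2 (mod 5); new modulus lcm = 7735.
    Write x = 417 + 1547·t and substitute into x ≡ 2 (mod 5): 1547·t ≡ 2 − 417 = -415 (mod 5).
    Reduce coefficients mod 5: 2·t ≡ 0 (mod 5).
    The inverse of 2 mod 5 is 3 (since 2·3 = 6 = 1·5 + 1), so t ≡ 3·0 = 0 ≡ 0 (mod 5).
    Then x = 417 + 1547·0 = 417, valid modulo lcm(1547, 5) = 7735: x ≡ 417 (mod 7735).
Verify against each original: 417 mod 13 = 1, 417 mod 7 = 4, 417 mod 17 = 9, 417 mod 5 = 2.

x ≡ 417 (mod 7735).


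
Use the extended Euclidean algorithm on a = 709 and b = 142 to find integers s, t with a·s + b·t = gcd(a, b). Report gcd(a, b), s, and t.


Euclidean algorithm on (709, 142) — divide until remainder is 0:
  709 = 4 · 142 + 141
  142 = 1 · 141 + 1
  141 = 141 · 1 + 0
gcd(709, 142) = 1.
Track Bezout coefficients alongside the remainders: start with r₀ = 709 = a·1 + b·0 (s = 1, t = 0) and r₁ = 142 = a·0 + b·1 (s = 0, t = 1); each new remainder r_{k+1} = r_{k-1} − q_k·r_k inherits s_{k+1} = s_{k-1} − q_k·s_k, t_{k+1} = t_{k-1} − q_k·t_k, so r_k = a·s_k + b·t_k at every step:
  q = 4: r = 141, s = 1 − 4·0 = 1, t = 0 − 4·1 = -4  (check: 709·1 + 142·(-4) = 141)
  q = 1: r = 1, s = 0 − 1·1 = -1, t = 1 − 1·(-4) = 5  (check: 709·(-1) + 142·5 = 1)
The row with r = 1 (the gcd) gives the Bezout coefficients s = -1, t = 5.
Result: 709 · (-1) + 142 · (5) = 1.

gcd(709, 142) = 1; s = -1, t = 5 (check: 709·(-1) + 142·5 = 1).


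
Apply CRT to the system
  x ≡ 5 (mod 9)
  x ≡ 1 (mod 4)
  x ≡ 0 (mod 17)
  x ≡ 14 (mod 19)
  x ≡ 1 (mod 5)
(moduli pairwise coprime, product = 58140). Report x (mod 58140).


Product of moduli M = 9 · 4 · 17 · 19 · 5 = 58140.
Merge one congruence at a time:
  Start: x ≡ 5 (mod 9).
  Combine with x ≡ 1 (mod 4); new modulus lcm = 36.
    Write x = 5 + 9·t and substitute into x ≡ 1 (mod 4): 9·t ≡ 1 − 5 = -4 (mod 4).
    Reduce coefficients mod 4: 1·t ≡ 0 (mod 4).
    So t ≡ 0 (mod 4).
    Then x = 5 + 9·0 = 5, valid modulo lcm(9, 4) = 36: x ≡ 5 (mod 36).
  Combine with x ≡ 0 (mod 17); new modulus lcm = 612.
    Write x = 5 + 36·t and substitute into x ≡ 0 (mod 17): 36·t ≡ 0 − 5 = -5 (mod 17).
    Reduce coefficients mod 17: 2·t ≡ 12 (mod 17).
    The inverse of 2 mod 17 is 9 (since 2·9 = 18 = 1·17 + 1), so t ≡ 9·12 = 108 ≡ 6 (mod 17).
    Then x = 5 + 36·6 = 221, valid modulo lcm(36, 17) = 612: x ≡ 221 (mod 612).
  Combine with x ≡ 14 (mod 19); new modulus lcm = 11628.
    Write x = 221 + 612·t and substitute into x ≡ 14 (mod 19): 612·t ≡ 14 − 221 = -207 (mod 19).
    Reduce coefficients mod 19: 4·t ≡ 2 (mod 19).
    The inverse of 4 mod 19 is 5 (since 4·5 = 20 = 1·19 + 1), so t ≡ 5·2 = 10 ≡ 10 (mod 19).
    Then x = 221 + 612·10 = 6341, valid modulo lcm(612, 19) = 11628: x ≡ 6341 (mod 11628).
  Combine with x ≡ 1 (mod 5); new modulus lcm = 58140.
    Write x = 6341 + 11628·t and substitute into x ≡ 1 (mod 5): 11628·t ≡ 1 − 6341 = -6340 (mod 5).
    Reduce coefficients mod 5: 3·t ≡ 0 (mod 5).
    The inverse of 3 mod 5 is 2 (since 3·2 = 6 = 1·5 + 1), so t ≡ 2·0 = 0 ≡ 0 (mod 5).
    Then x = 6341 + 11628·0 = 6341, valid modulo lcm(11628, 5) = 58140: x ≡ 6341 (mod 58140).
Verify against each original: 6341 mod 9 = 5, 6341 mod 4 = 1, 6341 mod 17 = 0, 6341 mod 19 = 14, 6341 mod 5 = 1.

x ≡ 6341 (mod 58140).


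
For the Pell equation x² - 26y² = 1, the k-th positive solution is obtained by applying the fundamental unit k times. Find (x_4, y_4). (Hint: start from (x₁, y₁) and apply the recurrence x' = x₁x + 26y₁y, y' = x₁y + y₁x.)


Step 1: Find the fundamental solution (x₁, y₁) of x² - 26y² = 1.
  Expand √26 as a continued fraction. a₀ = ⌊√26⌋ = 5; iterate m_{k+1} = d_k·a_k − m_k, d_{k+1} = (26 − m_{k+1}²)/d_k, a_{k+1} = ⌊(a₀ + m_{k+1})/d_{k+1}⌋ (starting m₀ = 0, d₀ = 1), with convergents p_k = a_k·p_{k-1} + p_{k-2}, q_k = a_k·q_{k-1} + q_{k-2} (p₋₁ = 1, q₋₁ = 0):
  k = 0: a₀ = 5; p₀/q₀ = 5/1; p₀² − 26·q₀² = 25 − 26 = -1.
  k = 1: m = 5, d = 1, a = ⌊(5 + 5)/1⌋ = 10; p/q = (10·5 + 1)/(10·1 + 0) = 51/10; p² − 26·q² = 2601 − 2600 = 1.
  The first convergent with p² − 26·q² = 1 gives the fundamental solution (x₁, y₁) = (51, 10).
Step 2: Apply the recurrence (x_{n+1}, y_{n+1}) = (x₁x_n + 26y₁y_n, x₁y_n + y₁x_n) repeatedly.
  From (x_1, y_1) = (51, 10): x_2 = 51·51 + 26·10·10 = 5201; y_2 = 51·10 + 10·51 = 1020.
  From (x_2, y_2) = (5201, 1020): x_3 = 51·5201 + 26·10·1020 = 530451; y_3 = 51·1020 + 10·5201 = 104030.
  From (x_3, y_3) = (530451, 104030): x_4 = 51·530451 + 26·10·104030 = 54100801; y_4 = 51·104030 + 10·530451 = 10610040.
Step 3: Verify x_4² - 26·y_4² = 2926896668841601 - 2926896668841600 = 1 (should be 1). ✓

(x_1, y_1) = (51, 10); (x_4, y_4) = (54100801, 10610040).


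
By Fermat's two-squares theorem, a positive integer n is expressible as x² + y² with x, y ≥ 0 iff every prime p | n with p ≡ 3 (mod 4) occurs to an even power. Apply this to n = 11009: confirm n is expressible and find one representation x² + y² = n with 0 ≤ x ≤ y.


Step 1: Factor n = 11009 = 101 · 109.
Step 2: Check the mod-4 condition on each prime factor: 101 ≡ 1 (mod 4), exponent 1; 109 ≡ 1 (mod 4), exponent 1.
All primes ≡ 3 (mod 4) appear to even exponent (or don't appear), so by the two-squares theorem n IS expressible as a sum of two squares.
Step 3: Build a representation. Here n = 101 · 109 is a product of primes ≡ 1 (mod 4). Each prime p ≡ 1 (mod 4) is itself a sum of two squares; find a² by testing p − a² for a perfect square:
  101: 101 − 1² = 100 = 10² ⇒ 101 = 1² + 10².
  109: 109 − 1² = 108, 109 − 2² = 105, 109 − 3² = 100 = 10² ⇒ 109 = 3² + 10².
  Combine using the Brahmagupta–Fibonacci identity (a² + b²)(c² + d²) = (ac − bd)² + (ad + bc)² = (ac + bd)² + (ad − bc)²:
  101 · 109 = 11009: from (1² + 10²)(3² + 10²), take (1·3 − 10·10, 1·10 + 10·3) = (3 − 100, 10 + 30) = (-97, 40); dropping signs (only squares matter) gives (97, 40); check 97² + 40² = 9409 + 1600 = 11009 ✓.
Step 4: Order so x ≤ y and verify: 40² + 97² = 1600 + 9409 = 11009 = n. ✓

n = 11009 = 40² + 97² (one valid representation with x ≤ y).


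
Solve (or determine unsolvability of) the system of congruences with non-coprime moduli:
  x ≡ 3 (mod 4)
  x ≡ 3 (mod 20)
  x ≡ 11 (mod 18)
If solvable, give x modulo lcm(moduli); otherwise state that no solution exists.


Moduli 4, 20, 18 are not pairwise coprime, so CRT works modulo lcm(m_i) when all pairwise compatibility conditions hold.
Pairwise compatibility: gcd(m_i, m_j) must divide a_i - a_j for every pair.
Merge one congruence at a time:
  Start: x ≡ 3 (mod 4).
  Combine with x ≡ 3 (mod 20): gcd(4, 20) = 4; 3 - 3 = 0, which IS divisible by 4, so compatible.
    Write x = 3 + 4·t and substitute into x ≡ 3 (mod 20): 4·t ≡ 3 − 3 = 0 (mod 20).
    Divide the congruence (and modulus) by g = 4: 1·t ≡ 0 (mod 5).
    So t ≡ 0 (mod 5).
    Then x = 3 + 4·0 = 3, valid modulo lcm(4, 20) = 20: x ≡ 3 (mod 20).
  Combine with x ≡ 11 (mod 18): gcd(20, 18) = 2; 11 - 3 = 8, which IS divisible by 2, so compatible.
    Write x = 3 + 20·t and substitute into x ≡ 11 (mod 18): 20·t ≡ 11 − 3 = 8 (mod 18).
    Divide the congruence (and modulus) by g = 2: 10·t ≡ 4 (mod 9).
    Reduce coefficients mod 9: 1·t ≡ 4 (mod 9).
    So t ≡ 4 (mod 9).
    Then x = 3 + 20·4 = 83, valid modulo lcm(20, 18) = 180: x ≡ 83 (mod 180).
Verify: 83 mod 4 = 3, 83 mod 20 = 3, 83 mod 18 = 11.

x ≡ 83 (mod 180).


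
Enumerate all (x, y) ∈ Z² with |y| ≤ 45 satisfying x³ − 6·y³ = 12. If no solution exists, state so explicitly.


The equation is x³ - 6y³ = 12. For fixed y, x³ = 6·y³ + 12, so a solution requires the RHS to be a perfect cube.
Strategy: iterate y from -45 to 45, compute RHS = 6·y³ + 12, and check whether it is a (positive or negative) perfect cube.
Check small values of y:
  y = 0: RHS = 12 is not a perfect cube.
  y = 1: RHS = 18 is not a perfect cube.
  y = -1: RHS = 6 is not a perfect cube.
  y = 2: RHS = 60 is not a perfect cube.
  y = -2: RHS = -36 is not a perfect cube.
  y = 3: RHS = 174 is not a perfect cube.
  y = -3: RHS = -150 is not a perfect cube.
Continuing the search up to |y| = 45 finds no solutions either.
No (x, y) in the scanned range satisfies the equation.

No integer solutions with |y| ≤ 45.


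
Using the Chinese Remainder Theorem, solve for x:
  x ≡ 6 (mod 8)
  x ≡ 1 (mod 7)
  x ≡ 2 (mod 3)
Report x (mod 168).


Moduli 8, 7, 3 are pairwise coprime; by CRT there is a unique solution modulo M = 8 · 7 · 3 = 168.
Solve pairwise, accumulating the modulus:
  Start with x ≡ 6 (mod 8).
  Combine with x ≡ 1 (mod 7): since gcd(8, 7) = 1, we get a unique residue mod 56.
    Write x = 6 + 8·t and substitute into x ≡ 1 (mod 7): 8·t ≡ 1 − 6 = -5 (mod 7).
    Reduce coefficients mod 7: 1·t ≡ 2 (mod 7).
    So t ≡ 2 (mod 7).
    Then x = 6 + 8·2 = 22, valid modulo lcm(8, 7) = 56: x ≡ 22 (mod 56).
  Combine with x ≡ 2 (mod 3): since gcd(56, 3) = 1, we get a unique residue mod 168.
    Write x = 22 + 56·t and substitute into x ≡ 2 (mod 3): 56·t ≡ 2 − 22 = -20 (mod 3).
    Reduce coefficients mod 3: 2·t ≡ 1 (mod 3).
    The inverse of 2 mod 3 is 2 (since 2·2 = 4 = 1·3 + 1), so t ≡ 2·1 = 2 ≡ 2 (mod 3).
    Then x = 22 + 56·2 = 134, valid modulo lcm(56, 3) = 168: x ≡ 134 (mod 168).
Verify: 134 mod 8 = 6 ✓, 134 mod 7 = 1 ✓, 134 mod 3 = 2 ✓.

x ≡ 134 (mod 168).


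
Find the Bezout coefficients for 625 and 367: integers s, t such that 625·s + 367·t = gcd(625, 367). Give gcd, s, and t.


Euclidean algorithm on (625, 367) — divide until remainder is 0:
  625 = 1 · 367 + 258
  367 = 1 · 258 + 109
  258 = 2 · 109 + 40
  109 = 2 · 40 + 29
  40 = 1 · 29 + 11
  29 = 2 · 11 + 7
  11 = 1 · 7 + 4
  7 = 1 · 4 + 3
  4 = 1 · 3 + 1
  3 = 3 · 1 + 0
gcd(625, 367) = 1.
Track Bezout coefficients alongside the remainders: start with r₀ = 625 = a·1 + b·0 (s = 1, t = 0) and r₁ = 367 = a·0 + b·1 (s = 0, t = 1); each new remainder r_{k+1} = r_{k-1} − q_k·r_k inherits s_{k+1} = s_{k-1} − q_k·s_k, t_{k+1} = t_{k-1} − q_k·t_k, so r_k = a·s_k + b·t_k at every step:
  q = 1: r = 258, s = 1 − 1·0 = 1, t = 0 − 1·1 = -1  (check: 625·1 + 367·(-1) = 258)
  q = 1: r = 109, s = 0 − 1·1 = -1, t = 1 − 1·(-1) = 2  (check: 625·(-1) + 367·2 = 109)
  q = 2: r = 40, s = 1 − 2·(-1) = 3, t = -1 − 2·2 = -5  (check: 625·3 + 367·(-5) = 40)
  q = 2: r = 29, s = -1 − 2·3 = -7, t = 2 − 2·(-5) = 12  (check: 625·(-7) + 367·12 = 29)
  q = 1: r = 11, s = 3 − 1·(-7) = 10, t = -5 − 1·12 = -17  (check: 625·10 + 367·(-17) = 11)
  q = 2: r = 7, s = -7 − 2·10 = -27, t = 12 − 2·(-17) = 46  (check: 625·(-27) + 367·46 = 7)
  q = 1: r = 4, s = 10 − 1·(-27) = 37, t = -17 − 1·46 = -63  (check: 625·37 + 367·(-63) = 4)
  q = 1: r = 3, s = -27 − 1·37 = -64, t = 46 − 1·(-63) = 109  (check: 625·(-64) + 367·109 = 3)
  q = 1: r = 1, s = 37 − 1·(-64) = 101, t = -63 − 1·109 = -172  (check: 625·101 + 367·(-172) = 1)
The row with r = 1 (the gcd) gives the Bezout coefficients s = 101, t = -172.
Result: 625 · (101) + 367 · (-172) = 1.

gcd(625, 367) = 1; s = 101, t = -172 (check: 625·101 + 367·(-172) = 1).


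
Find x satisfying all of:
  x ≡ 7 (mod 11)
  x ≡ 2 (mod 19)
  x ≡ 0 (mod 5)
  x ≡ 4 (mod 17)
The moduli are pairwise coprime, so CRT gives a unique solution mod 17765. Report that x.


Product of moduli M = 11 · 19 · 5 · 17 = 17765.
Merge one congruence at a time:
  Start: x ≡ 7 (mod 11).
  Combine with x ≡ 2 (mod 19); new modulus lcm = 209.
    Write x = 7 + 11·t and substitute into x ≡ 2 (mod 19): 11·t ≡ 2 − 7 = -5 (mod 19).
    Reduce coefficients mod 19: 11·t ≡ 14 (mod 19).
    The inverse of 11 mod 19 is 7 (since 11·7 = 77 = 4·19 + 1), so t ≡ 7·14 = 98 ≡ 3 (mod 19).
    Then x = 7 + 11·3 = 40, valid modulo lcm(11, 19) = 209: x ≡ 40 (mod 209).
  Combine with x ≡ 0 (mod 5); new modulus lcm = 1045.
    Write x = 40 + 209·t and substitute into x ≡ 0 (mod 5): 209·t ≡ 0 − 40 = -40 (mod 5).
    Reduce coefficients mod 5: 4·t ≡ 0 (mod 5).
    The inverse of 4 mod 5 is 4 (since 4·4 = 16 = 3·5 + 1), so t ≡ 4·0 = 0 ≡ 0 (mod 5).
    Then x = 40 + 209·0 = 40, valid modulo lcm(209, 5) = 1045: x ≡ 40 (mod 1045).
  Combine with x ≡ 4 (mod 17); new modulus lcm = 17765.
    Write x = 40 + 1045·t and substitute into x ≡ 4 (mod 17): 1045·t ≡ 4 − 40 = -36 (mod 17).
    Reduce coefficients mod 17: 8·t ≡ 15 (mod 17).
    The inverse of 8 mod 17 is 15 (since 8·15 = 120 = 7·17 + 1), so t ≡ 15·15 = 225 ≡ 4 (mod 17).
    Then x = 40 + 1045·4 = 4220, valid modulo lcm(1045, 17) = 17765: x ≡ 4220 (mod 17765).
Verify against each original: 4220 mod 11 = 7, 4220 mod 19 = 2, 4220 mod 5 = 0, 4220 mod 17 = 4.

x ≡ 4220 (mod 17765).


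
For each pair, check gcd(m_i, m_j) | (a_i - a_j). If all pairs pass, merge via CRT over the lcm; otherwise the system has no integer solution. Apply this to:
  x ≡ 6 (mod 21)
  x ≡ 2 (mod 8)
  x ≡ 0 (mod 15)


Moduli 21, 8, 15 are not pairwise coprime, so CRT works modulo lcm(m_i) when all pairwise compatibility conditions hold.
Pairwise compatibility: gcd(m_i, m_j) must divide a_i - a_j for every pair.
Merge one congruence at a time:
  Start: x ≡ 6 (mod 21).
  Combine with x ≡ 2 (mod 8): gcd(21, 8) = 1; 2 - 6 = -4, which IS divisible by 1, so compatible.
    Write x = 6 + 21·t and substitute into x ≡ 2 (mod 8): 21·t ≡ 2 − 6 = -4 (mod 8).
    Reduce coefficients mod 8: 5·t ≡ 4 (mod 8).
    The inverse of 5 mod 8 is 5 (since 5·5 = 25 = 3·8 + 1), so t ≡ 5·4 = 20 ≡ 4 (mod 8).
    Then x = 6 + 21·4 = 90, valid modulo lcm(21, 8) = 168: x ≡ 90 (mod 168).
  Combine with x ≡ 0 (mod 15): gcd(168, 15) = 3; 0 - 90 = -90, which IS divisible by 3, so compatible.
    Write x = 90 + 168·t and substitute into x ≡ 0 (mod 15): 168·t ≡ 0 − 90 = -90 (mod 15).
    Divide the congruence (and modulus) by g = 3: 56·t ≡ -30 (mod 5).
    Reduce coefficients mod 5: 1·t ≡ 0 (mod 5).
    So t ≡ 0 (mod 5).
    Then x = 90 + 168·0 = 90, valid modulo lcm(168, 15) = 840: x ≡ 90 (mod 840).
Verify: 90 mod 21 = 6, 90 mod 8 = 2, 90 mod 15 = 0.

x ≡ 90 (mod 840).


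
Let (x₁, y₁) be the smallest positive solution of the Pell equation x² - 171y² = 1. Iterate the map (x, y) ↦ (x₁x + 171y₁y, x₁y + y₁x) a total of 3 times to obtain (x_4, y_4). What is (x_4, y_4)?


Step 1: Find the fundamental solution (x₁, y₁) of x² - 171y² = 1.
  Expand √171 as a continued fraction. a₀ = ⌊√171⌋ = 13; iterate m_{k+1} = d_k·a_k − m_k, d_{k+1} = (171 − m_{k+1}²)/d_k, a_{k+1} = ⌊(a₀ + m_{k+1})/d_{k+1}⌋ (starting m₀ = 0, d₀ = 1), with convergents p_k = a_k·p_{k-1} + p_{k-2}, q_k = a_k·q_{k-1} + q_{k-2} (p₋₁ = 1, q₋₁ = 0):
  k = 0: a₀ = 13; p₀/q₀ = 13/1; p₀² − 171·q₀² = 169 − 171 = -2.
  k = 1: m = 13, d = 2, a = ⌊(13 + 13)/2⌋ = 13; p/q = (13·13 + 1)/(13·1 + 0) = 170/13; p² − 171·q² = 28900 − 28899 = 1.
  The first convergent with p² − 171·q² = 1 gives the fundamental solution (x₁, y₁) = (170, 13).
Step 2: Apply the recurrence (x_{n+1}, y_{n+1}) = (x₁x_n + 171y₁y_n, x₁y_n + y₁x_n) repeatedly.
  From (x_1, y_1) = (170, 13): x_2 = 170·170 + 171·13·13 = 57799; y_2 = 170·13 + 13·170 = 4420.
  From (x_2, y_2) = (57799, 4420): x_3 = 170·57799 + 171·13·4420 = 19651490; y_3 = 170·4420 + 13·57799 = 1502787.
  From (x_3, y_3) = (19651490, 1502787): x_4 = 170·19651490 + 171·13·1502787 = 6681448801; y_4 = 170·1502787 + 13·19651490 = 510943160.
Step 3: Verify x_4² - 171·y_4² = 44641758080384337601 - 44641758080384337600 = 1 (should be 1). ✓

(x_1, y_1) = (170, 13); (x_4, y_4) = (6681448801, 510943160).


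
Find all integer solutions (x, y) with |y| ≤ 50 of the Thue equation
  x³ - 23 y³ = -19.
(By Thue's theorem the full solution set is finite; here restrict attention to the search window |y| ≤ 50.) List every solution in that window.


The equation is x³ - 23y³ = -19. For fixed y, x³ = 23·y³ − 19, so a solution requires the RHS to be a perfect cube.
Strategy: iterate y from -50 to 50, compute RHS = 23·y³ − 19, and check whether it is a (positive or negative) perfect cube.
Check small values of y:
  y = 0: RHS = -19 is not a perfect cube.
  y = 1: RHS = 4 is not a perfect cube.
  y = -1: RHS = -42 is not a perfect cube.
  y = 2: RHS = 165 is not a perfect cube.
  y = -2: RHS = -203 is not a perfect cube.
  y = 3: RHS = 602 is not a perfect cube.
  y = -3: RHS = -640 is not a perfect cube.
Continuing the search up to |y| = 50 finds no solutions either.
No (x, y) in the scanned range satisfies the equation.

No integer solutions with |y| ≤ 50.


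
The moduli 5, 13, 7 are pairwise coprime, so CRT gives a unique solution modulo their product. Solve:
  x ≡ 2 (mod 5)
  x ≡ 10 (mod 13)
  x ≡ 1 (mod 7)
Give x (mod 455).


Moduli 5, 13, 7 are pairwise coprime; by CRT there is a unique solution modulo M = 5 · 13 · 7 = 455.
Solve pairwise, accumulating the modulus:
  Start with x ≡ 2 (mod 5).
  Combine with x ≡ 10 (mod 13): since gcd(5, 13) = 1, we get a unique residue mod 65.
    Write x = 2 + 5·t and substitute into x ≡ 10 (mod 13): 5·t ≡ 10 − 2 = 8 (mod 13).
    The inverse of 5 mod 13 is 8 (since 5·8 = 40 = 3·13 + 1), so t ≡ 8·8 = 64 ≡ 12 (mod 13).
    Then x = 2 + 5·12 = 62, valid modulo lcm(5, 13) = 65: x ≡ 62 (mod 65).
  Combine with x ≡ 1 (mod 7): since gcd(65, 7) = 1, we get a unique residue mod 455.
    Write x = 62 + 65·t and substitute into x ≡ 1 (mod 7): 65·t ≡ 1 − 62 = -61 (mod 7).
    Reduce coefficients mod 7: 2·t ≡ 2 (mod 7).
    The inverse of 2 mod 7 is 4 (since 2·4 = 8 = 1·7 + 1), so t ≡ 4·2 = 8 ≡ 1 (mod 7).
    Then x = 62 + 65·1 = 127, valid modulo lcm(65, 7) = 455: x ≡ 127 (mod 455).
Verify: 127 mod 5 = 2 ✓, 127 mod 13 = 10 ✓, 127 mod 7 = 1 ✓.

x ≡ 127 (mod 455).
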